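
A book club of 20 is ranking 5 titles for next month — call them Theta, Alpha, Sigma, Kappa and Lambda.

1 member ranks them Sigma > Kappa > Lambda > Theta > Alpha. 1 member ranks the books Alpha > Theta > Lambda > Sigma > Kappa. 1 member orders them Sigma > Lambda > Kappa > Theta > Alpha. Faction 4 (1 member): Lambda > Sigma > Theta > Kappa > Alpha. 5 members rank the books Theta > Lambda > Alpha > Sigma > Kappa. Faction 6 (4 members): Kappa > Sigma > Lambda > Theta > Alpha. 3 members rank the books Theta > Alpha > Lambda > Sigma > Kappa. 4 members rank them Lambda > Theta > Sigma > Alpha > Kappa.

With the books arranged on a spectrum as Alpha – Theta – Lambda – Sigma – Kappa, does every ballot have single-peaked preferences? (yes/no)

Axis positions: Alpha=1, Theta=2, Lambda=3, Sigma=4, Kappa=5.
Faction 1 (peak Sigma at position 4): ranking walks positions 4-5-3-2-1, expanding outward from the peak — single-peaked.
Faction 2 (peak Alpha at position 1): ranking walks positions 1-2-3-4-5, expanding outward from the peak — single-peaked.
Faction 3 (peak Sigma at position 4): ranking walks positions 4-3-5-2-1, expanding outward from the peak — single-peaked.
Faction 4 (peak Lambda at position 3): ranking walks positions 3-4-2-5-1, expanding outward from the peak — single-peaked.
Faction 5 (peak Theta at position 2): ranking walks positions 2-3-1-4-5, expanding outward from the peak — single-peaked.
Faction 6 (peak Kappa at position 5): ranking walks positions 5-4-3-2-1, expanding outward from the peak — single-peaked.
Faction 7 (peak Theta at position 2): ranking walks positions 2-1-3-4-5, expanding outward from the peak — single-peaked.
Faction 8 (peak Lambda at position 3): ranking walks positions 3-2-4-1-5, expanding outward from the peak — single-peaked.
Every ranking is single-peaked on this axis.

yes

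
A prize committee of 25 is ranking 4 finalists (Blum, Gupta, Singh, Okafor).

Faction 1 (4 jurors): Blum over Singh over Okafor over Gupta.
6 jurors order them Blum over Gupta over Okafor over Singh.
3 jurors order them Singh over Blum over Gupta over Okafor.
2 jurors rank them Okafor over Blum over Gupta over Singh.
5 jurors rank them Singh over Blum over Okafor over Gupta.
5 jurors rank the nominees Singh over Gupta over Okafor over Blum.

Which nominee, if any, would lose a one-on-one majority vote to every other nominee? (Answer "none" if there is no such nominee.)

Head-to-head results (25 jurors):
Blum vs Gupta: Blum preferred on 4+6+3+2+5 = 20 ballots; Blum wins 20–5.
Blum vs Singh: 4+6+2 = 12 for Blum, 13 for Singh — Singh by 13–12.
Blum vs Okafor: Blum preferred on 4+6+3+5 = 18 ballots; Blum wins 18–7.
Gupta vs Singh: Gupta preferred on 6+2 = 8 ballots; Singh wins 17–8.
Gupta–Okafor: Gupta 14–11.
Singh vs Okafor: Singh, 17–8.
Only Okafor has no wins; Okafor is the Condorcet loser.

Okafor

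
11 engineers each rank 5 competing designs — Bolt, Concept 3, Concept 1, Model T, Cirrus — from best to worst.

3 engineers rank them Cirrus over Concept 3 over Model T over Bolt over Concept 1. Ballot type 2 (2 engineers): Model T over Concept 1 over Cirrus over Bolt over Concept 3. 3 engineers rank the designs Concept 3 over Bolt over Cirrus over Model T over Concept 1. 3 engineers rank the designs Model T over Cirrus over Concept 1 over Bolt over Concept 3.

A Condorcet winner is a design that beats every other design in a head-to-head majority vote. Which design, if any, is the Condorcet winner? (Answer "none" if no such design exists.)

Cirrus

Pairwise majorities:
Bolt vs Concept 3: Bolt is ranked higher on 2+3 = 5 ballots, Concept 3 on 6. Concept 3 wins 6–5.
Bolt vs Concept 1: 6 to 5, Bolt.
Bolt vs Model T: Bolt is ranked higher on 3 ballots, Model T on 8. Model T wins 8–3.
Bolt vs Cirrus: 3 to 8, Cirrus.
Concept 3 vs Concept 1: Concept 3 preferred on 3+3 = 6 ballots; Concept 3 wins 6–5.
Concept 3 vs Model T: Concept 3 is ranked higher on 3+3 = 6 ballots, Model T on 5. Concept 3 wins 6–5.
Concept 3 vs Cirrus: 3 for Concept 3, 8 for Cirrus — Cirrus by 8–3.
Concept 1 vs Model T: Concept 1 is ranked higher on 0 ballots, Model T on 11. Model T wins 11–0.
Concept 1 vs Cirrus: 2 to 9, Cirrus.
Model T vs Cirrus: Model T preferred on 2+3 = 5 ballots; Cirrus wins 6–5.
Cirrus beats each of Bolt, Concept 3, Concept 1, Model T — Cirrus is the Condorcet winner.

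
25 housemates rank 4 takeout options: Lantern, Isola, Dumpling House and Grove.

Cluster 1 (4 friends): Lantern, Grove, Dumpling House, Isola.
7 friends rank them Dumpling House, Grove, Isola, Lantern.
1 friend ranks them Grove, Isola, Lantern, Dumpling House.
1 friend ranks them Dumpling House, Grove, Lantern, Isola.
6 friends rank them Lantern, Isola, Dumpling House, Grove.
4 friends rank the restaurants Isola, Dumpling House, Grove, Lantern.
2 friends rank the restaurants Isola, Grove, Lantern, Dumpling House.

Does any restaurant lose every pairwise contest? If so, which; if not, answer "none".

none

Pairwise majorities:
Lantern–Isola: Isola 14–11.
Lantern vs Dumpling House: Lantern is ranked higher on 4+1+6+2 = 13 ballots, Dumpling House on 12. Lantern wins 13–12.
Lantern–Grove: Grove 15–10.
Isola–Dumpling House: Isola 13–12.
Isola vs Grove: 12 to 13, Grove.
Dumpling House vs Grove: 7+1+6+4 = 18 for Dumpling House, 7 for Grove — Dumpling House by 18–7.
No restaurant is winless: Lantern beats Dumpling House; Isola beats Lantern; Dumpling House beats Grove; Grove beats Lantern. There is no Condorcet loser.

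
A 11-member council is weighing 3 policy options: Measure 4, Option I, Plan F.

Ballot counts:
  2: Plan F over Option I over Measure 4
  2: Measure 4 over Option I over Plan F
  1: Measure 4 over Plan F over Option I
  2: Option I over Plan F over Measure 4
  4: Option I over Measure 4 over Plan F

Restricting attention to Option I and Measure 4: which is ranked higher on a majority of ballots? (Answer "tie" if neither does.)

Ballots ranking Option I above Measure 4: 2 + 2 + 4 = 8.
Ballots ranking Measure 4 above Option I: 11 − 8 = 3.
Option I wins the head-to-head 8–3.

Option I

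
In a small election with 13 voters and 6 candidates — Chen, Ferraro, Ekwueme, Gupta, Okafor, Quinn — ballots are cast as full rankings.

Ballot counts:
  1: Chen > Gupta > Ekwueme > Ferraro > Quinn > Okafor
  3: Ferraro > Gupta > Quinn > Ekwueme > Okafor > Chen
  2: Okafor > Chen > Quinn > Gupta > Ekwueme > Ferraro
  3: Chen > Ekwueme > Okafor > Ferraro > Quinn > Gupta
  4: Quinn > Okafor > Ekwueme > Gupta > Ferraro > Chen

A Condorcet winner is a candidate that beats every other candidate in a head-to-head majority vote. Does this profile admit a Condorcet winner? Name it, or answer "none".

none

Head-to-head results (13 voters):
Chen vs Ferraro: Ferraro wins 7–6.
Chen vs Ekwueme: Ekwueme wins 7–6.
Chen vs Gupta: Gupta wins 7–6.
Chen vs Okafor: Okafor, 9–4.
Chen vs Quinn: Quinn, 7–6.
Ferraro vs Ekwueme: Ekwueme, 10–3.
Ferraro vs Gupta: Gupta wins 7–6.
Ferraro vs Okafor: Okafor wins 9–4.
Ferraro vs Quinn: Ferraro, 7–6.
Ekwueme–Gupta: Ekwueme 7–6.
Ekwueme vs Okafor: Ekwueme wins 7–6.
Ekwueme vs Quinn: Quinn wins 9–4.
Gupta–Okafor: Okafor 9–4.
Gupta vs Quinn: Quinn, 9–4.
Okafor vs Quinn: Quinn wins 8–5.
Each candidate drops at least one matchup (Chen loses to Ferraro; Ferraro loses to Ekwueme; Ekwueme loses to Quinn; Gupta loses to Ekwueme; Okafor loses to Ekwueme; Quinn loses to Ferraro); the cycle Ferraro beats Quinn beats Ekwueme beats Ferraro rules out a Condorcet winner.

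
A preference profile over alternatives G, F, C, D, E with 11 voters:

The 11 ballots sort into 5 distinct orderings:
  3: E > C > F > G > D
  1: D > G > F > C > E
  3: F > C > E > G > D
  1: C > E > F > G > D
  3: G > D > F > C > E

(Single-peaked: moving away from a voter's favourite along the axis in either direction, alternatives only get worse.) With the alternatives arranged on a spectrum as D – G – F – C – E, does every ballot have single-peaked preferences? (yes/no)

yes

Axis positions: D=1, G=2, F=3, C=4, E=5.
Type 1 (peak E at position 5): ranking walks positions 5-4-3-2-1, expanding outward from the peak — single-peaked.
Type 2 (peak D at position 1): ranking walks positions 1-2-3-4-5, expanding outward from the peak — single-peaked.
Type 3 (peak F at position 3): ranking walks positions 3-4-5-2-1, expanding outward from the peak — single-peaked.
Type 4 (peak C at position 4): ranking walks positions 4-5-3-2-1, expanding outward from the peak — single-peaked.
Type 5 (peak G at position 2): ranking walks positions 2-1-3-4-5, expanding outward from the peak — single-peaked.
Every ranking is single-peaked on this axis.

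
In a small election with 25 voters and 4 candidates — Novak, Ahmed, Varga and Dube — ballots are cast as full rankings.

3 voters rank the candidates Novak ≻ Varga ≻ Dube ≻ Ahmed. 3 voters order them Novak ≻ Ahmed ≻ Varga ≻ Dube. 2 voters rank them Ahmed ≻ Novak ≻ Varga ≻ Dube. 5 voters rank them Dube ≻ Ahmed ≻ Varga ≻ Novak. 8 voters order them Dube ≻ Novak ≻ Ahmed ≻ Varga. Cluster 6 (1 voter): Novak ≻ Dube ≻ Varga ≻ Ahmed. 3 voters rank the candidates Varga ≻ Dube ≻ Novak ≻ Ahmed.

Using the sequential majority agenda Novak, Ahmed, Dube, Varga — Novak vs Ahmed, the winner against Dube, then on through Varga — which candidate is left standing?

Dube

Round 1: Novak vs Ahmed — 18–7, Novak advances.
Round 2: Novak vs Dube — 9–16, Dube advances.
Round 3: Dube vs Varga — 14–11, Dube advances.
Dube survives the agenda.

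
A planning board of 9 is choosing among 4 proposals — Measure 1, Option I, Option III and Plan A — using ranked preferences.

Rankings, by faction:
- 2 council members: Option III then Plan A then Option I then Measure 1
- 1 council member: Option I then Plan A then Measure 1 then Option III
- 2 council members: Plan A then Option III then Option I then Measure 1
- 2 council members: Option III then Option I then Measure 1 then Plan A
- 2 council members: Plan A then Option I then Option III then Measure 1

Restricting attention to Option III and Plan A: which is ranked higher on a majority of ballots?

Ballots ranking Option III above Plan A: 2 + 2 = 4.
Ballots ranking Plan A above Option III: 9 − 4 = 5.
Plan A wins the head-to-head 5–4.

Plan A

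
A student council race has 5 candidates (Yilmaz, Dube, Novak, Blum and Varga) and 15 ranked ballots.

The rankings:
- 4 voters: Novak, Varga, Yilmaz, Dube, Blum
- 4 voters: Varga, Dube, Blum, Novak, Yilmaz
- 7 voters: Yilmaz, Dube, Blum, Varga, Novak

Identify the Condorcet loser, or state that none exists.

Pairwise majorities:
Yilmaz–Dube: Yilmaz 11–4.
Yilmaz vs Novak: 7 for Yilmaz, 8 for Novak — Novak by 8–7.
Yilmaz vs Blum: Yilmaz wins 11–4.
Yilmaz vs Varga: Yilmaz is ranked higher on 7 ballots, Varga on 8. Varga wins 8–7.
Dube vs Novak: Dube preferred on 4+7 = 11 ballots; Dube wins 11–4.
Dube vs Blum: Dube, 15–0.
Dube vs Varga: Dube preferred on 7 ballots; Varga wins 8–7.
Novak vs Blum: Novak is ranked higher on 4 ballots, Blum on 11. Blum wins 11–4.
Novak vs Varga: Varga wins 11–4.
Blum vs Varga: Varga, 8–7.
Every candidate wins at least one matchup (Yilmaz beats Dube; Dube beats Novak; Novak beats Yilmaz; Blum beats Novak; Varga beats Yilmaz), so there is no Condorcet loser.

none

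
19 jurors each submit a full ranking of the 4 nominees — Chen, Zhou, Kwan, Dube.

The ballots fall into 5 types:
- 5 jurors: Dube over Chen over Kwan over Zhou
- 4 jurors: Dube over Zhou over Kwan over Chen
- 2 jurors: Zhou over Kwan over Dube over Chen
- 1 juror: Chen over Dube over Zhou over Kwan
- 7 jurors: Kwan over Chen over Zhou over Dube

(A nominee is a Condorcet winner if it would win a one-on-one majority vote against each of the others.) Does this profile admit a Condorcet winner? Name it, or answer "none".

Pairwise majorities:
Chen–Zhou: Chen 13–6.
Chen vs Kwan: Kwan, 13–6.
Chen vs Dube: Dube, 11–8.
Zhou–Kwan: Kwan 12–7.
Zhou vs Dube: Dube wins 10–9.
Kwan–Dube: Dube 10–9.
Only Dube has no losses; Dube is the Condorcet winner.

Dube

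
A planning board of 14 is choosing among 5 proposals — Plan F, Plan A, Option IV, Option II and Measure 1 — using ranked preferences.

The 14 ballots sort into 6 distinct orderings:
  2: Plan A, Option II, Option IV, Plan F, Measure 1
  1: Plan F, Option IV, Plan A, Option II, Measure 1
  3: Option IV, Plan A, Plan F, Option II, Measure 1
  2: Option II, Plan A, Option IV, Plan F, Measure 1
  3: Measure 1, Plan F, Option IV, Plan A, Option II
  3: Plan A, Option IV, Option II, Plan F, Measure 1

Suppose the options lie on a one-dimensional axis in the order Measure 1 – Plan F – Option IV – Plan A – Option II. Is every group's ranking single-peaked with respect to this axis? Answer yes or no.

Axis positions: Measure 1=1, Plan F=2, Option IV=3, Plan A=4, Option II=5.
Group 1 (peak Plan A at position 4): ranking walks positions 4-5-3-2-1, expanding outward from the peak — single-peaked.
Group 2 (peak Plan F at position 2): ranking walks positions 2-3-4-5-1, expanding outward from the peak — single-peaked.
Group 3 (peak Option IV at position 3): ranking walks positions 3-4-2-5-1, expanding outward from the peak — single-peaked.
Group 4 (peak Option II at position 5): ranking walks positions 5-4-3-2-1, expanding outward from the peak — single-peaked.
Group 5 (peak Measure 1 at position 1): ranking walks positions 1-2-3-4-5, expanding outward from the peak — single-peaked.
Group 6 (peak Plan A at position 4): ranking walks positions 4-3-5-2-1, expanding outward from the peak — single-peaked.
Every ranking is single-peaked on this axis.

yes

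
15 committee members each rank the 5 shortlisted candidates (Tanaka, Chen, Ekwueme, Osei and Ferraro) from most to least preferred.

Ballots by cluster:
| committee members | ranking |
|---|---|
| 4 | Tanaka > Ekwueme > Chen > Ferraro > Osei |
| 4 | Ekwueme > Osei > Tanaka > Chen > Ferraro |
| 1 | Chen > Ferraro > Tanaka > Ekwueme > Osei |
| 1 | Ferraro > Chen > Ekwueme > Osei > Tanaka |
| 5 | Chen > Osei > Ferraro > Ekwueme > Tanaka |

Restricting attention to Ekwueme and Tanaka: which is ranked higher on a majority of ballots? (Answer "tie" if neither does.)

Ballots ranking Ekwueme above Tanaka: 4 + 1 + 5 = 10.
Ballots ranking Tanaka above Ekwueme: 15 − 10 = 5.
Ekwueme wins the head-to-head 10–5.

Ekwueme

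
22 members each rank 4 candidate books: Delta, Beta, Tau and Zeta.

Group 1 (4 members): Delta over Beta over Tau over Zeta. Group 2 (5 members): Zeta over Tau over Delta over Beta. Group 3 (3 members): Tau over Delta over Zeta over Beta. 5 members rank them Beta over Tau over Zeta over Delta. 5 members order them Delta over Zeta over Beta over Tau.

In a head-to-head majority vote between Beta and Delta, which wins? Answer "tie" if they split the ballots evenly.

Delta

Ballots ranking Beta above Delta: 5.
Ballots ranking Delta above Beta: 22 − 5 = 17.
Delta wins the head-to-head 17–5.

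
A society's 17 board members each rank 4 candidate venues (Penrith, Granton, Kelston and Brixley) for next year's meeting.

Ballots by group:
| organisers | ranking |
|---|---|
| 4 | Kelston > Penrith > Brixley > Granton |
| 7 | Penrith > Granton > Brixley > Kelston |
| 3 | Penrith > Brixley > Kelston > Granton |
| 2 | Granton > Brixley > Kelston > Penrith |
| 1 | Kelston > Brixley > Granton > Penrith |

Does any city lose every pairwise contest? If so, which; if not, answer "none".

Pairwise majorities:
Penrith vs Granton: Penrith preferred on 4+7+3 = 14 ballots; Penrith wins 14–3.
Penrith vs Kelston: Penrith preferred on 7+3 = 10 ballots; Penrith wins 10–7.
Penrith vs Brixley: Penrith, 14–3.
Granton vs Kelston: 9 to 8, Granton.
Granton vs Brixley: Granton is ranked higher on 7+2 = 9 ballots, Brixley on 8. Granton wins 9–8.
Kelston vs Brixley: Brixley wins 12–5.
Kelston is beaten in every head-to-head and is the Condorcet loser.

Kelston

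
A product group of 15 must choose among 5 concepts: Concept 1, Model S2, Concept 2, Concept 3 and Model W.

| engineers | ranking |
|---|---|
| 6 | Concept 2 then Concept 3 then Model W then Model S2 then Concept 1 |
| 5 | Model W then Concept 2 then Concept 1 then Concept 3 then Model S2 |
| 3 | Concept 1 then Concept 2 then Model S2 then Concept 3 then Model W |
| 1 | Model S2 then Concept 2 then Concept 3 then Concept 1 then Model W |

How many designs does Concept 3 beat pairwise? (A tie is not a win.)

Concept 3 against each rival (15 engineers):
Concept 3 vs Concept 1: Concept 1, 8–7.
Concept 3 vs Model S2: Concept 3 wins 11–4.
Concept 3 vs Concept 2: Concept 3 is ranked higher on 0 ballots, Concept 2 on 15. Concept 2 wins 15–0.
Concept 3 vs Model W: 6+3+1 = 10 for Concept 3, 5 for Model W — Concept 3 by 10–5.
Concept 3 beats Model S2, Model W; loses to Concept 1, Concept 2 — 2 pairwise wins.

2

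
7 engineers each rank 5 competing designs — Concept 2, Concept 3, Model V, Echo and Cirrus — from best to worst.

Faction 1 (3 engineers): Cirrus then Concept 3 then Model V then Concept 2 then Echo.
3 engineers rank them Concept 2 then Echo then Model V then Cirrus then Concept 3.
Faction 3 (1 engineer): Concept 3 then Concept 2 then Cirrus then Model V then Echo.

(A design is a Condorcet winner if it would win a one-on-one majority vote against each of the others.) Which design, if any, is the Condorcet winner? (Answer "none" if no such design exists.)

none

Pairwise majorities:
Concept 2 vs Concept 3: Concept 3 wins 4–3.
Concept 2 vs Model V: Concept 2 wins 4–3.
Concept 2–Echo: Concept 2 7–0.
Concept 2–Cirrus: Concept 2 4–3.
Concept 3–Model V: Concept 3 4–3.
Concept 3–Echo: Concept 3 4–3.
Concept 3–Cirrus: Cirrus 6–1.
Model V vs Echo: Model V wins 4–3.
Model V vs Cirrus: Cirrus wins 4–3.
Echo vs Cirrus: Cirrus wins 4–3.
Each design drops at least one matchup (Concept 2 loses to Concept 3; Concept 3 loses to Cirrus; Model V loses to Concept 2; Echo loses to Concept 2; Cirrus loses to Concept 2); the cycle Concept 2 beats Cirrus beats Concept 3 beats Concept 2 rules out a Condorcet winner.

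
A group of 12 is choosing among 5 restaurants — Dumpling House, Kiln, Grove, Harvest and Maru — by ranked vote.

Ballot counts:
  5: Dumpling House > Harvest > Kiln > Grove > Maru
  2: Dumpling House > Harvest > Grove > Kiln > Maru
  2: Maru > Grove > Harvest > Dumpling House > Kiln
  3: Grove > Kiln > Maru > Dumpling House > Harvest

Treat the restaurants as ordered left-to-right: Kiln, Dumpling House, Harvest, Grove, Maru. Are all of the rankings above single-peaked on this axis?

Axis positions: Kiln=1, Dumpling House=2, Harvest=3, Grove=4, Maru=5.
Faction 1 (peak Dumpling House at position 2): ranking walks positions 2-3-1-4-5, expanding outward from the peak — single-peaked.
Faction 2 (peak Dumpling House at position 2): ranking walks positions 2-3-4-1-5, expanding outward from the peak — single-peaked.
Faction 3 (peak Maru at position 5): ranking walks positions 5-4-3-2-1, expanding outward from the peak — single-peaked.
Faction 4: ranking walks positions 4-1-5-2-3; Kiln is ranked above Harvest even though Harvest lies between Kiln and the peak Grove on the axis — preferences dip and rise again. Not single-peaked.
Faction 4 violates single-peakedness, so the profile is not single-peaked on this axis.

no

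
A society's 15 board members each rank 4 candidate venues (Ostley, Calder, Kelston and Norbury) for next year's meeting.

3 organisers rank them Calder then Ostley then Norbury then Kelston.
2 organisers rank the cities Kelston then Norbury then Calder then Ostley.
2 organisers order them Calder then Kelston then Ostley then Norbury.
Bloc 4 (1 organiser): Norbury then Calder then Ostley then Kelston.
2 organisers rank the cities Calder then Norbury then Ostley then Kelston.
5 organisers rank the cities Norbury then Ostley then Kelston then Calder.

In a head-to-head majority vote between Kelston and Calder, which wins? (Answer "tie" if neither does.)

Ballots ranking Kelston above Calder: 2 + 5 = 7.
Ballots ranking Calder above Kelston: 15 − 7 = 8.
Calder wins the head-to-head 8–7.

Calder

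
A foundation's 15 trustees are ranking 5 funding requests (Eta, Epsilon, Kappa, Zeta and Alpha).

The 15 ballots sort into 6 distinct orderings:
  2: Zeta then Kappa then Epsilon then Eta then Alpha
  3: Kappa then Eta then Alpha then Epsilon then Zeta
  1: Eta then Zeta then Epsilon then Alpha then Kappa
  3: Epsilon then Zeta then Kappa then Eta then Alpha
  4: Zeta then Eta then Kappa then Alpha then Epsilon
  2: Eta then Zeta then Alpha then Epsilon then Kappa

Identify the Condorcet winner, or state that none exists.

Zeta

Head-to-head results (15 reviewers):
Eta vs Epsilon: Eta, 10–5.
Eta–Kappa: Kappa 8–7.
Eta vs Zeta: Zeta wins 9–6.
Eta vs Alpha: Eta wins 15–0.
Epsilon vs Kappa: Kappa wins 9–6.
Epsilon vs Zeta: Zeta wins 9–6.
Epsilon–Alpha: Alpha 9–6.
Kappa–Zeta: Zeta 12–3.
Kappa–Alpha: Kappa 12–3.
Zeta vs Alpha: Zeta wins 12–3.
Zeta wins every pairwise contest, so Zeta is the Condorcet winner.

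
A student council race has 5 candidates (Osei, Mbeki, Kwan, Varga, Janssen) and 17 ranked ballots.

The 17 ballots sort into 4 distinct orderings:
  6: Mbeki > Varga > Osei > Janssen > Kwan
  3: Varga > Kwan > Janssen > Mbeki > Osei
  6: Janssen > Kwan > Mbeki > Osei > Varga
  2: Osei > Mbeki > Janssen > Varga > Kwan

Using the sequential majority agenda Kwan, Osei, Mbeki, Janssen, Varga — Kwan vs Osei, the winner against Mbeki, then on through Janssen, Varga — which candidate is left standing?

Round 1: Kwan vs Osei — 9–8, Kwan advances.
Round 2: Kwan vs Mbeki — 9–8, Kwan advances.
Round 3: Kwan vs Janssen — 3–14, Janssen advances.
Round 4: Janssen vs Varga — 8–9, Varga advances.
The agenda winner is Varga.

Varga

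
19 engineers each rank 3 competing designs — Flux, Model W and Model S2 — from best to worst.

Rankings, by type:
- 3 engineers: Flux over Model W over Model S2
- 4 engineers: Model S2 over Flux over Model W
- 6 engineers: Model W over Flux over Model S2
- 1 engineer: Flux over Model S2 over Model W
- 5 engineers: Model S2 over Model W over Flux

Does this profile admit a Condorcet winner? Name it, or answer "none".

none

Check each pair by majority over 19 ballots:
Flux vs Model W: Flux is ranked higher on 3+4+1 = 8 ballots, Model W on 11. Model W wins 11–8.
Flux vs Model S2: Flux is ranked higher on 3+6+1 = 10 ballots, Model S2 on 9. Flux wins 10–9.
Model W vs Model S2: Model W is ranked higher on 3+6 = 9 ballots, Model S2 on 10. Model S2 wins 10–9.
Each design drops at least one matchup (Flux loses to Model W; Model W loses to Model S2; Model S2 loses to Flux); the cycle Flux beats Model S2 beats Model W beats Flux rules out a Condorcet winner.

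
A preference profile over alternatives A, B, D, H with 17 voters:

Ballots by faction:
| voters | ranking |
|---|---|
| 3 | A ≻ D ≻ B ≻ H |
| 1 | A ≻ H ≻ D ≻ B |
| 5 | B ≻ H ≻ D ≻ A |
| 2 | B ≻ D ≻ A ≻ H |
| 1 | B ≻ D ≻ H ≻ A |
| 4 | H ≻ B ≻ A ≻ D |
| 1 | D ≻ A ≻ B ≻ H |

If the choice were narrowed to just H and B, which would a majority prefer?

B

Ballots ranking H above B: 1 + 4 = 5.
Ballots ranking B above H: 17 − 5 = 12.
B wins the head-to-head 12–5.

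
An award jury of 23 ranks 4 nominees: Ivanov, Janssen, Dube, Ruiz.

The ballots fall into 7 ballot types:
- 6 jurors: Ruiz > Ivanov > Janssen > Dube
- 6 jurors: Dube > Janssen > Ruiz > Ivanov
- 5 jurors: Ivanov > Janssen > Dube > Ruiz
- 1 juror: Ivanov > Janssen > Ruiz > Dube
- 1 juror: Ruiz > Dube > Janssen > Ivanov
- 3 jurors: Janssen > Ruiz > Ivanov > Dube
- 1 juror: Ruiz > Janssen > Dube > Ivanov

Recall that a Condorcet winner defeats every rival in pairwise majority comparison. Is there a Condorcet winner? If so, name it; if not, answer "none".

Check each pair by majority over 23 ballots:
Ivanov vs Janssen: 6+5+1 = 12 for Ivanov, 11 for Janssen — Ivanov by 12–11.
Ivanov vs Dube: Ivanov preferred on 6+5+1+3 = 15 ballots; Ivanov wins 15–8.
Ivanov vs Ruiz: 6 to 17, Ruiz.
Janssen vs Dube: Janssen preferred on 6+5+1+3+1 = 16 ballots; Janssen wins 16–7.
Janssen vs Ruiz: Janssen preferred on 6+5+1+3 = 15 ballots; Janssen wins 15–8.
Dube vs Ruiz: Dube preferred on 6+5 = 11 ballots; Ruiz wins 12–11.
Every nominee loses at least once (Ivanov loses to Ruiz; Janssen loses to Ivanov; Dube loses to Ivanov; Ruiz loses to Janssen). The majority relation contains the cycle Ivanov → Janssen → Ruiz → Ivanov, so there is no Condorcet winner.

none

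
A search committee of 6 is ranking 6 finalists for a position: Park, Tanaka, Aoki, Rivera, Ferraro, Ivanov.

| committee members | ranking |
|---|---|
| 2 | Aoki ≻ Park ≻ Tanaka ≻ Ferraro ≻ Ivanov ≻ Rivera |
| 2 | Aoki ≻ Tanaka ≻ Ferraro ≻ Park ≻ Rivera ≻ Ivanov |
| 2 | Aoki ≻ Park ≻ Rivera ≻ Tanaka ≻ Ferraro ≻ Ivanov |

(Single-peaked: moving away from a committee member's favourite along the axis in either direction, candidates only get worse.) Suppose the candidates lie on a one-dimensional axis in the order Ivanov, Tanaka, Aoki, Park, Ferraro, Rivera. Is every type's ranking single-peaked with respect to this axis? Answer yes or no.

Axis positions: Ivanov=1, Tanaka=2, Aoki=3, Park=4, Ferraro=5, Rivera=6.
Type 1 (peak Aoki at position 3): ranking walks positions 3-4-2-5-1-6, expanding outward from the peak — single-peaked.
Type 2: ranking walks positions 3-2-5-4-6-1; Ferraro is ranked above Park even though Park lies between Ferraro and the peak Aoki on the axis — preferences dip and rise again. Not single-peaked.
Type 3: ranking walks positions 3-4-6-2-5-1; Rivera is ranked above Ferraro even though Ferraro lies between Rivera and the peak Aoki on the axis — preferences dip and rise again. Not single-peaked.
Type 2 violates single-peakedness, so the profile is not single-peaked on this axis.

no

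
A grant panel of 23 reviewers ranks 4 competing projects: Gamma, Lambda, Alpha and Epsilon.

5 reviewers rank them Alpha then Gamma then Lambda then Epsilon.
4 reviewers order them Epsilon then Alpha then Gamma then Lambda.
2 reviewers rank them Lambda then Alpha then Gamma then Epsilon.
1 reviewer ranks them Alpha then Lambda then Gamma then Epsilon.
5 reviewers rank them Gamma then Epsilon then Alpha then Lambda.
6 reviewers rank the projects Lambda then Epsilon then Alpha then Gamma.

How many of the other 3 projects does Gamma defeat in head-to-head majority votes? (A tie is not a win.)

Gamma against each rival (23 reviewers):
Gamma vs Lambda: Gamma is ranked higher on 5+4+5 = 14 ballots, Lambda on 9. Gamma wins 14–9.
Gamma vs Alpha: Alpha, 18–5.
Gamma vs Epsilon: Gamma, 13–10.
Gamma beats Lambda, Epsilon; loses to Alpha — 2 pairwise wins.

2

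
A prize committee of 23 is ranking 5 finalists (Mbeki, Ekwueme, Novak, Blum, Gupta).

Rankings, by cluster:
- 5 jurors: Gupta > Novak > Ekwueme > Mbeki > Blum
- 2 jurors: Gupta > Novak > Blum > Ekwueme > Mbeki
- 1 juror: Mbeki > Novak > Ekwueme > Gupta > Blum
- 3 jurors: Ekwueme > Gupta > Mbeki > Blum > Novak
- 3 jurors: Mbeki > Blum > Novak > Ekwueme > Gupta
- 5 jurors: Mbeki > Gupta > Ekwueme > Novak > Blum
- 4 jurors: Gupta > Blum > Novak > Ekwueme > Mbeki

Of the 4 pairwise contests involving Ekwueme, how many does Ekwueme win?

2

Ekwueme against each rival (23 jurors):
Ekwueme vs Mbeki: Ekwueme is ranked higher on 5+2+3+4 = 14 ballots, Mbeki on 9. Ekwueme wins 14–9.
Ekwueme vs Novak: 8 to 15, Novak.
Ekwueme–Blum: Ekwueme 14–9.
Ekwueme vs Gupta: Gupta, 16–7.
Ekwueme beats Mbeki, Blum; loses to Novak, Gupta — 2 pairwise wins.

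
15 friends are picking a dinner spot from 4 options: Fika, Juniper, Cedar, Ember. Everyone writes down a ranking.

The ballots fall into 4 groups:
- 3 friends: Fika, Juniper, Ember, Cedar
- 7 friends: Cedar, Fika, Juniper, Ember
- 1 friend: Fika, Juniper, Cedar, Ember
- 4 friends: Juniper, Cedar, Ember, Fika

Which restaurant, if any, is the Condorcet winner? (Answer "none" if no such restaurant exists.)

none

Head-to-head results (15 friends):
Fika–Juniper: Fika 11–4.
Fika vs Cedar: Cedar, 11–4.
Fika–Ember: Fika 11–4.
Juniper vs Cedar: Juniper wins 8–7.
Juniper vs Ember: Juniper wins 15–0.
Cedar–Ember: Cedar 12–3.
No restaurant is unbeaten: Fika loses to Cedar; Juniper loses to Fika; Cedar loses to Juniper; Ember loses to Fika. In particular Fika → Juniper → Cedar → Fika is a majority cycle — no Condorcet winner exists.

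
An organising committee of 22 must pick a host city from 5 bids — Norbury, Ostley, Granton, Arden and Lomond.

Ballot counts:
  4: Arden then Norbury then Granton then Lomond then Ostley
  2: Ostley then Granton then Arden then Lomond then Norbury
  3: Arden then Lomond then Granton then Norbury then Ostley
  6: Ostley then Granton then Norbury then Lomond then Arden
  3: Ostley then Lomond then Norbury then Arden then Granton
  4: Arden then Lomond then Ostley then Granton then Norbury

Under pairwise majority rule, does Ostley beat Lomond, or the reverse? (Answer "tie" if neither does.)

tie

Ballots ranking Ostley above Lomond: 2 + 6 + 3 = 11.
Ballots ranking Lomond above Ostley: 22 − 11 = 11.
11–11: the pair ties.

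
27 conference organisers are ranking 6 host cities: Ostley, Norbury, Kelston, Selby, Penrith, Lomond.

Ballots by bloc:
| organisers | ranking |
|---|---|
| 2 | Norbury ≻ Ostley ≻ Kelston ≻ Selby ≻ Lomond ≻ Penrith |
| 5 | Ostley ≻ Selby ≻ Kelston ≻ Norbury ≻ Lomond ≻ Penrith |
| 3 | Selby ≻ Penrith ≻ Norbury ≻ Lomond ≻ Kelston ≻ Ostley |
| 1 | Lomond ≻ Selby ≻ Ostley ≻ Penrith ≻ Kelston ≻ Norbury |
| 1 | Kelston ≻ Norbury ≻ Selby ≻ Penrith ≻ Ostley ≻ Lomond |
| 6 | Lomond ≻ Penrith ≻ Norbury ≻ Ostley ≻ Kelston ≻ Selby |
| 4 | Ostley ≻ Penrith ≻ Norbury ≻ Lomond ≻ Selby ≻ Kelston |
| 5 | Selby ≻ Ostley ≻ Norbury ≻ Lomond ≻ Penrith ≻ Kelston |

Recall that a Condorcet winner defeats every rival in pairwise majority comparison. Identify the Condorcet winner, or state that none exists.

Head-to-head results (27 organisers):
Ostley vs Norbury: Ostley, 15–12.
Ostley vs Kelston: Ostley, 23–4.
Ostley vs Selby: Ostley wins 17–10.
Ostley–Penrith: Ostley 17–10.
Ostley vs Lomond: Ostley, 17–10.
Norbury–Kelston: Norbury 20–7.
Norbury vs Selby: Selby wins 14–13.
Norbury vs Penrith: Penrith wins 14–13.
Norbury–Lomond: Norbury 20–7.
Kelston vs Selby: Selby wins 18–9.
Kelston–Penrith: Penrith 19–8.
Kelston–Lomond: Lomond 19–8.
Selby–Penrith: Selby 17–10.
Selby–Lomond: Selby 16–11.
Penrith vs Lomond: Lomond, 19–8.
Ostley wins every pairwise contest, so Ostley is the Condorcet winner.

Ostley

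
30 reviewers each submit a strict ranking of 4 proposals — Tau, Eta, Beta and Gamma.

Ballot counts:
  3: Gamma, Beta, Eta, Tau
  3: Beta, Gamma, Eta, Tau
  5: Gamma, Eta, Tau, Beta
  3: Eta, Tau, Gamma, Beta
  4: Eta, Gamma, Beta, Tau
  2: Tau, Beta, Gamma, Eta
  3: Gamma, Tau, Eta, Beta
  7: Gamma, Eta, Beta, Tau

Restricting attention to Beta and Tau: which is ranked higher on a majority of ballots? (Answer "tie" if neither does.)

Beta

Ballots ranking Beta above Tau: 3 + 3 + 4 + 7 = 17.
Ballots ranking Tau above Beta: 30 − 17 = 13.
Beta wins the head-to-head 17–13.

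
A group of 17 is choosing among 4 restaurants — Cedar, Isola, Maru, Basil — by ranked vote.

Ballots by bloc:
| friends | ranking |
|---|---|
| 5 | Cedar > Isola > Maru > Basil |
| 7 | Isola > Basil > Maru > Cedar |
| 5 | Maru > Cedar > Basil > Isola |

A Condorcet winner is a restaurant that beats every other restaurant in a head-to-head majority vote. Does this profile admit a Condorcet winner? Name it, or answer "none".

Check each pair by majority over 17 ballots:
Cedar vs Isola: Cedar preferred on 5+5 = 10 ballots; Cedar wins 10–7.
Cedar vs Maru: Cedar preferred on 5 ballots; Maru wins 12–5.
Cedar vs Basil: Cedar preferred on 5+5 = 10 ballots; Cedar wins 10–7.
Isola vs Maru: 5+7 = 12 for Isola, 5 for Maru — Isola by 12–5.
Isola vs Basil: Isola preferred on 5+7 = 12 ballots; Isola wins 12–5.
Maru vs Basil: Maru preferred on 5+5 = 10 ballots; Maru wins 10–7.
Every restaurant loses at least once (Cedar loses to Maru; Isola loses to Cedar; Maru loses to Isola; Basil loses to Cedar). The majority relation contains the cycle Cedar beats Isola beats Maru beats Cedar, so there is no Condorcet winner.

none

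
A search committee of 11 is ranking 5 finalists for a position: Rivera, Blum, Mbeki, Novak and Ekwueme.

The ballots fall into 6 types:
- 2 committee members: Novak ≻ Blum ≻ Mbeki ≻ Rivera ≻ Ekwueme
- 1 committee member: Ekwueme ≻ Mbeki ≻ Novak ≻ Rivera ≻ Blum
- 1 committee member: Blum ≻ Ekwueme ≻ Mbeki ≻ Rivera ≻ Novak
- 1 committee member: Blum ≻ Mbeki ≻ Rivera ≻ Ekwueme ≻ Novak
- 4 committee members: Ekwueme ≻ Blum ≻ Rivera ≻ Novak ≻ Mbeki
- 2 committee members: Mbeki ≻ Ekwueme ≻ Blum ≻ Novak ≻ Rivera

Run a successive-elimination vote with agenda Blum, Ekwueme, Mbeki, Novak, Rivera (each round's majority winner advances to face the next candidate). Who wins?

Round 1: Blum vs Ekwueme — 4–7, Ekwueme advances.
Round 2: Ekwueme vs Mbeki — 6–5, Ekwueme advances.
Round 3: Ekwueme vs Novak — 9–2, Ekwueme advances.
Round 4: Ekwueme vs Rivera — 8–3, Ekwueme advances.
The agenda winner is Ekwueme.

Ekwueme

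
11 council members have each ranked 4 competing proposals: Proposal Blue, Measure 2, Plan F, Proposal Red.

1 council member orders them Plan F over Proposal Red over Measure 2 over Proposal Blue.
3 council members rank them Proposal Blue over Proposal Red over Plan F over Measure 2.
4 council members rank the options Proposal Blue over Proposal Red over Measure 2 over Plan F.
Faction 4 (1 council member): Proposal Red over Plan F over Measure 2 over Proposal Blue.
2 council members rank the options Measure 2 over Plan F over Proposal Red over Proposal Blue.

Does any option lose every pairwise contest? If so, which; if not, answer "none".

Head-to-head results (11 council members):
Proposal Blue vs Measure 2: Proposal Blue is ranked higher on 3+4 = 7 ballots, Measure 2 on 4. Proposal Blue wins 7–4.
Proposal Blue vs Plan F: Proposal Blue, 7–4.
Proposal Blue vs Proposal Red: 7 to 4, Proposal Blue.
Measure 2 vs Plan F: 4+2 = 6 for Measure 2, 5 for Plan F — Measure 2 by 6–5.
Measure 2–Proposal Red: Proposal Red 9–2.
Plan F vs Proposal Red: 1+2 = 3 for Plan F, 8 for Proposal Red — Proposal Red by 8–3.
Plan F is beaten in every head-to-head and is the Condorcet loser.

Plan F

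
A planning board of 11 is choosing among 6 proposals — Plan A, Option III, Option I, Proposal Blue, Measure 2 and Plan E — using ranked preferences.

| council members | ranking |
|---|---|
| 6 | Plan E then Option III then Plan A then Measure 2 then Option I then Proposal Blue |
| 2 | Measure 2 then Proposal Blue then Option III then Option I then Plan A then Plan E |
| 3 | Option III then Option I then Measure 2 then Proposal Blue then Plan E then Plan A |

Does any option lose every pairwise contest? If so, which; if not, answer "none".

Pairwise majorities:
Plan A–Option III: Option III 11–0.
Plan A–Option I: Plan A 6–5.
Plan A vs Proposal Blue: Plan A preferred on 6 ballots; Plan A wins 6–5.
Plan A vs Measure 2: Plan A, 6–5.
Plan A vs Plan E: Plan A preferred on 2 ballots; Plan E wins 9–2.
Option III vs Option I: Option III wins 11–0.
Option III vs Proposal Blue: Option III, 9–2.
Option III–Measure 2: Option III 9–2.
Option III vs Plan E: Option III preferred on 2+3 = 5 ballots; Plan E wins 6–5.
Option I–Proposal Blue: Option I 9–2.
Option I vs Measure 2: Measure 2, 8–3.
Option I vs Plan E: Plan E wins 6–5.
Proposal Blue vs Measure 2: Measure 2 wins 11–0.
Proposal Blue–Plan E: Plan E 6–5.
Measure 2 vs Plan E: Measure 2 is ranked higher on 2+3 = 5 ballots, Plan E on 6. Plan E wins 6–5.
Proposal Blue is beaten in every head-to-head and is the Condorcet loser.

Proposal Blue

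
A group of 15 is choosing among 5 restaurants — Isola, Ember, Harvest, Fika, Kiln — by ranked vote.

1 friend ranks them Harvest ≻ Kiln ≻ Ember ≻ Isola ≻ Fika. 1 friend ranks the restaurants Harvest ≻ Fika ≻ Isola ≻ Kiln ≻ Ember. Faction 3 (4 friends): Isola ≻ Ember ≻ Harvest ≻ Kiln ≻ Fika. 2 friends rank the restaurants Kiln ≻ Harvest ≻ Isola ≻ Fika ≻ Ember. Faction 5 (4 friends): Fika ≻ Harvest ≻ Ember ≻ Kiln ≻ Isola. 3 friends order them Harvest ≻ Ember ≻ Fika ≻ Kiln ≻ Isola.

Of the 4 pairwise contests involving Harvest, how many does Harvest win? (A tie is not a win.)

4

Harvest against each rival (15 friends):
Harvest–Isola: Harvest 11–4.
Harvest vs Ember: Harvest wins 11–4.
Harvest vs Fika: 11 to 4, Harvest.
Harvest vs Kiln: Harvest preferred on 1+1+4+4+3 = 13 ballots; Harvest wins 13–2.
Harvest beats Isola, Ember, Fika, Kiln — 4 pairwise wins.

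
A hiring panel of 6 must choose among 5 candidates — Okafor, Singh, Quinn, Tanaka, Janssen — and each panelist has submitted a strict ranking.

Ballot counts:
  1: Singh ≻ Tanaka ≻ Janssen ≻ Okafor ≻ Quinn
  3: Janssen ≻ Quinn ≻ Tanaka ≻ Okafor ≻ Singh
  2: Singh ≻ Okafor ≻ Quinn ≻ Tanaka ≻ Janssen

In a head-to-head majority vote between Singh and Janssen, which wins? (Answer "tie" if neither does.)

tie

Ballots ranking Singh above Janssen: 1 + 2 = 3.
Ballots ranking Janssen above Singh: 6 − 3 = 3.
3–3: the pair ties.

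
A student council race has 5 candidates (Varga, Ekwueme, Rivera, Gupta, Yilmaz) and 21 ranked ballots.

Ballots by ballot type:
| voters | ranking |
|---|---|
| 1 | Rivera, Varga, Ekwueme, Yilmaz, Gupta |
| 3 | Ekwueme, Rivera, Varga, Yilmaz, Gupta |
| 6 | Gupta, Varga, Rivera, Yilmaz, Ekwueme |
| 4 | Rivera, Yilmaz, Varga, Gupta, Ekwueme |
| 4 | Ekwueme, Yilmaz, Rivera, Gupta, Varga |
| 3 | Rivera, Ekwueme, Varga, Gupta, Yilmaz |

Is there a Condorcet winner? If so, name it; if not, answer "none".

Check each pair by majority over 21 ballots:
Varga vs Ekwueme: Varga, 11–10.
Varga vs Rivera: Rivera wins 15–6.
Varga vs Gupta: Varga, 11–10.
Varga vs Yilmaz: Varga, 13–8.
Ekwueme vs Rivera: Rivera wins 14–7.
Ekwueme–Gupta: Ekwueme 11–10.
Ekwueme vs Yilmaz: Ekwueme, 11–10.
Rivera–Gupta: Rivera 15–6.
Rivera–Yilmaz: Rivera 17–4.
Gupta vs Yilmaz: Yilmaz wins 12–9.
Rivera wins every pairwise contest, so Rivera is the Condorcet winner.

Rivera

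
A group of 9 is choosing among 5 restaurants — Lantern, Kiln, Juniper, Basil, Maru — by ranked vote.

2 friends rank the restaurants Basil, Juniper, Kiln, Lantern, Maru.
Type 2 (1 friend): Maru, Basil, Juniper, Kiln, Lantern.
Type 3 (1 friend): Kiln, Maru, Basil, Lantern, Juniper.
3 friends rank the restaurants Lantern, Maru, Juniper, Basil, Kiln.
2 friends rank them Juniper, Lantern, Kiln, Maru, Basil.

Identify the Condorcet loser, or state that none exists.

none

Pairwise majorities:
Lantern vs Kiln: Lantern, 5–4.
Lantern vs Juniper: 4 to 5, Juniper.
Lantern vs Basil: Lantern preferred on 3+2 = 5 ballots; Lantern wins 5–4.
Lantern vs Maru: 7 to 2, Lantern.
Kiln vs Juniper: Juniper wins 8–1.
Kiln vs Basil: Kiln is ranked higher on 1+2 = 3 ballots, Basil on 6. Basil wins 6–3.
Kiln vs Maru: 5 to 4, Kiln.
Juniper vs Basil: 5 to 4, Juniper.
Juniper vs Maru: Maru, 5–4.
Basil vs Maru: Basil preferred on 2 ballots; Maru wins 7–2.
Each restaurant has at least one pairwise win (Lantern beats Kiln; Kiln beats Maru; Juniper beats Lantern; Basil beats Kiln; Maru beats Juniper) — no Condorcet loser.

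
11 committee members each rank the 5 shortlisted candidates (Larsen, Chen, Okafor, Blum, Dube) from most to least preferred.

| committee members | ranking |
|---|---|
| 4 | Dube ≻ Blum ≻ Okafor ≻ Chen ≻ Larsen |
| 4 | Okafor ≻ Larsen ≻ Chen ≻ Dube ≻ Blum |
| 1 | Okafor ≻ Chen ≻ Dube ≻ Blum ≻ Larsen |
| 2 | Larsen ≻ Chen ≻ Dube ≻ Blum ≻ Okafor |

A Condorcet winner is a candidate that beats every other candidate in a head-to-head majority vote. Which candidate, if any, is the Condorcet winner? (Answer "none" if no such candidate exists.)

none

Pairwise majorities:
Larsen vs Chen: Larsen is ranked higher on 4+2 = 6 ballots, Chen on 5. Larsen wins 6–5.
Larsen vs Okafor: 2 to 9, Okafor.
Larsen–Blum: Larsen 6–5.
Larsen vs Dube: Larsen wins 6–5.
Chen vs Okafor: Okafor, 9–2.
Chen vs Blum: 4+1+2 = 7 for Chen, 4 for Blum — Chen by 7–4.
Chen–Dube: Chen 7–4.
Okafor vs Blum: Blum wins 6–5.
Okafor vs Dube: Dube wins 6–5.
Blum–Dube: Dube 11–0.
No candidate is unbeaten: Larsen loses to Okafor; Chen loses to Larsen; Okafor loses to Blum; Blum loses to Larsen; Dube loses to Larsen. In particular Larsen beats Blum beats Okafor beats Larsen is a majority cycle — no Condorcet winner exists.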